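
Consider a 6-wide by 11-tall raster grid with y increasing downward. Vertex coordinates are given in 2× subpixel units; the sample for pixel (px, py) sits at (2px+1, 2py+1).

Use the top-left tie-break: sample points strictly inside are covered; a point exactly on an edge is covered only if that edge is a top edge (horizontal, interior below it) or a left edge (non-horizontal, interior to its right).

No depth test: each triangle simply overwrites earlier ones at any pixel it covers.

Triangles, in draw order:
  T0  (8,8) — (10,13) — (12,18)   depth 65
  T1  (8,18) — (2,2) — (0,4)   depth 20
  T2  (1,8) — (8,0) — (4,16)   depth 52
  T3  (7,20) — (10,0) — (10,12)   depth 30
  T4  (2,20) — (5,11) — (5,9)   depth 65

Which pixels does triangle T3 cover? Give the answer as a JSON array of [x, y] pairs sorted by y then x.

T0:
  degenerate (2·area = 0) — covers nothing
T1:
  2·area = 44  (B↔C swapped to make it positive)
  edge (8, 18)→(0, 4): d=(-8,-14) top-left  bias=+0
  edge (0, 4)→(2, 2): d=(2,-2) top-left  bias=+0
  edge (2, 2)→(8, 18): d=(6,16) right/bottom  bias=-1
    (1,0)@(3, 1): e=[66,0,-22] → .  [on edge]
    (0,1)@(1, 3): e=[22,0,22] → X  [on edge]
    (1,1)@(3, 3): e=[50,4,-10] → .
    (0,2)@(1, 5): e=[6,4,34] → X
    (1,2)@(3, 5): e=[34,8,2] → X
    (2,2)@(5, 5): e=[62,12,-30] → .
    (0,3)@(1, 7): e=[-10,8,46] → .
    (1,3)@(3, 7): e=[18,12,14] → X
    (2,3)@(5, 7): e=[46,16,-18] → .
    (1,4)@(3, 9): e=[2,16,26] → X
    (2,4)@(5, 9): e=[30,20,-6] → .
    (1,5)@(3, 11): e=[-14,20,38] → .
  covered (6 px):
    . . . . . .
    X . . . . .
    X X . . . .
    . X . . . .
    . X . . . .
    . . X . . .
    . . . . . .
    . . . . . .
    . . . . . .
    . . . . . .
    . . . . . .
T2:
  2·area = 80
  edge (1, 8)→(8, 0): d=(7,-8) top-left  bias=+0
  edge (8, 0)→(4, 16): d=(-4,16) right/bottom  bias=-1
  edge (4, 16)→(1, 8): d=(-3,-8) top-left  bias=+0
    (3,1)@(7, 3): e=[13,4,63] → X
    (4,1)@(9, 3): e=[29,-28,79] → .
    (2,2)@(5, 5): e=[11,28,41] → X
    (3,2)@(7, 5): e=[27,-4,57] → .
    (1,3)@(3, 7): e=[9,52,19] → X
    (3,3)@(7, 7): e=[41,-12,51] → .
    (1,4)@(3, 9): e=[23,44,13] → X
    (3,4)@(7, 9): e=[55,-20,45] → .
    (1,5)@(3, 11): e=[37,36,7] → X
    (3,5)@(7, 11): e=[69,-28,39] → .
    (1,6)@(3, 13): e=[51,28,1] → X
    (2,6)@(5, 13): e=[67,-4,17] → .
  covered (9 px):
    . . . . . .
    . . . X . .
    . . X . . .
    . X X . . .
    . X X . . .
    . X X . . .
    . X . . . .
    . . . . . .
    . . . . . .
    . . . . . .
    . . . . . .
T3:
  2·area = 36
  edge (7, 20)→(10, 0): d=(3,-20) top-left  bias=+0
  edge (10, 0)→(10, 12): d=(0,12) right/bottom  bias=-1
  edge (10, 12)→(7, 20): d=(-3,8) right/bottom  bias=-1
    (4,3)@(9, 7): e=[1,12,23] → X
    (5,3)@(11, 7): e=[41,-12,7] → .
    (4,4)@(9, 9): e=[7,12,17] → X
    (5,4)@(11, 9): e=[47,-12,1] → .
    (4,5)@(9, 11): e=[13,12,11] → X
    (5,5)@(11, 11): e=[53,-12,-5] → .
    (4,6)@(9, 13): e=[19,12,5] → X
    (5,6)@(11, 13): e=[59,-12,-11] → .
    (4,7)@(9, 15): e=[25,12,-1] → .
  covered (4 px):
    . . . . . .
    . . . . . .
    . . . . . .
    . . . . X .
    . . . . X .
    . . . . X .
    . . . . X .
    . . . . . .
    . . . . . .
    . . . . . .
    . . . . . .
T4:
  2·area = 6  (B↔C swapped to make it positive)
  edge (2, 20)→(5, 9): d=(3,-11) top-left  bias=+0
  edge (5, 9)→(5, 11): d=(0,2) right/bottom  bias=-1
  edge (5, 11)→(2, 20): d=(-3,9) right/bottom  bias=-1
    (2,0)@(5, 1): e=[-24,0,30] → .  [on edge]
    (2,1)@(5, 3): e=[-18,0,24] → .  [on edge]
    (2,2)@(5, 5): e=[-12,0,18] → .  [on edge]
    (3,2)@(7, 5): e=[10,-4,0] → .  [on edge]
    (2,3)@(5, 7): e=[-6,0,12] → .  [on edge]
    (2,4)@(5, 9): e=[0,0,6] → .  [on edge]
    (2,5)@(5, 11): e=[6,0,0] → .  [on edge]
    (2,6)@(5, 13): e=[12,0,-6] → .  [on edge]
    (2,7)@(5, 15): e=[18,0,-12] → .  [on edge]
    (1,8)@(3, 17): e=[2,4,0] → .  [on edge]
    (2,8)@(5, 17): e=[24,0,-18] → .  [on edge]
    (2,9)@(5, 19): e=[30,0,-24] → .  [on edge]
    (2,10)@(5, 21): e=[36,0,-30] → .  [on edge]
  covered (0 px):
    . . . . . .
    . . . . . .
    . . . . . .
    . . . . . .
    . . . . . .
    . . . . . .
    . . . . . .
    . . . . . .
    . . . . . .
    . . . . . .
    . . . . . .

Result: [[4,3],[4,4],[4,5],[4,6]]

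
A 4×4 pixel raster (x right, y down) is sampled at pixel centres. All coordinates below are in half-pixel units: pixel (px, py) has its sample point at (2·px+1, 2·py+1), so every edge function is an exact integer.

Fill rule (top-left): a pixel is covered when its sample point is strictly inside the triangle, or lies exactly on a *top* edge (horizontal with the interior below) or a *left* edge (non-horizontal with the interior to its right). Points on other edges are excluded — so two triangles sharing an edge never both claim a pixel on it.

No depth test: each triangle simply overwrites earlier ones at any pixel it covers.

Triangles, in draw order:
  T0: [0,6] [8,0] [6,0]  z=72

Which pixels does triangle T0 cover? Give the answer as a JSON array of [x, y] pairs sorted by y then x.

T0:
  2·area = 12  (B↔C swapped to make it positive)
  edge (0, 6)→(6, 0): d=(6,-6) top-left  bias=+0
  edge (6, 0)→(8, 0): d=(2,0) top-left  bias=+0
  edge (8, 0)→(0, 6): d=(-8,6) right/bottom  bias=-1
    (2,0)@(5, 1): e=[0,2,10] → X  [on edge]
    (3,0)@(7, 1): e=[12,2,-2] → .
    (1,1)@(3, 3): e=[0,6,6] → X  [on edge]
    (2,1)@(5, 3): e=[12,6,-6] → .
    (0,2)@(1, 5): e=[0,10,2] → X  [on edge]
    (1,2)@(3, 5): e=[12,10,-10] → .
    (0,3)@(1, 7): e=[12,14,-14] → .
  covered (3 px):
    . . X .
    . X . .
    X . . .
    . . . .

Result: [[2,0],[1,1],[0,2]]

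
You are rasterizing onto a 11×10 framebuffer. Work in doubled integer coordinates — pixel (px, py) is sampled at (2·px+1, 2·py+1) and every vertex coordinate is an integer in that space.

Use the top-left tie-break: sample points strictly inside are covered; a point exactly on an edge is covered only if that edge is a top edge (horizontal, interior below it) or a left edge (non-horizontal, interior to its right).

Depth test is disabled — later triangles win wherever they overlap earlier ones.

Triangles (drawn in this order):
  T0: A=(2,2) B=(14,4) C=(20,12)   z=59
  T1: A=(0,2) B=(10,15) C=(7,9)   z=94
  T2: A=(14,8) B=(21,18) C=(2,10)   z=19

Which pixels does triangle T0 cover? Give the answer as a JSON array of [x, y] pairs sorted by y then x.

T0:
  2·area = 84
  edge (2, 2)→(14, 4): d=(12,2) right/bottom  bias=-1
  edge (14, 4)→(20, 12): d=(6,8) right/bottom  bias=-1
  edge (20, 12)→(2, 2): d=(-18,-10) top-left  bias=+0
    (2,1)@(5, 3): e=[6,66,12] → █
    (3,1)@(7, 3): e=[2,50,32] → █
    (4,1)@(9, 3): e=[-2,34,52] → ·
    (2,2)@(5, 5): e=[30,78,-24] → ·
    (3,2)@(7, 5): e=[26,62,-4] → ·
    (4,2)@(9, 5): e=[22,46,16] → █
    (5,2)@(11, 5): e=[18,30,36] → █
    (6,2)@(13, 5): e=[14,14,56] → █
    (7,2)@(15, 5): e=[10,-2,76] → ·
    (4,3)@(9, 7): e=[46,58,-20] → ·
    (5,3)@(11, 7): e=[42,42,0] → █  [on edge]
    (7,3)@(15, 7): e=[34,10,40] → █
  covered (11 px):
    · · · · · · · · · · ·
    · · █ █ · · · · · · ·
    · · · · █ █ █ · · · ·
    · · · · · █ █ █ · · ·
    · · · · · · · █ █ · ·
    · · · · · · · · · █ ·
    · · · · · · · · · · ·
    · · · · · · · · · · ·
    · · · · · · · · · · ·
    · · · · · · · · · · ·
T1:
  2·area = 21  (B↔C swapped to make it positive)
  edge (0, 2)→(7, 9): d=(7,7) right/bottom  bias=-1
  edge (7, 9)→(10, 15): d=(3,6) right/bottom  bias=-1
  edge (10, 15)→(0, 2): d=(-10,-13) top-left  bias=+0
    (1,0)@(3, 1): e=[-28,0,49] → ·  [on edge]
    (0,1)@(1, 3): e=[0,18,3] → ·  [on edge]
    (1,2)@(3, 5): e=[0,12,9] → ·  [on edge]
    (2,2)@(5, 5): e=[-14,0,35] → ·  [on edge]
    (2,3)@(5, 7): e=[0,6,15] → ·  [on edge]
    (3,4)@(7, 9): e=[0,0,21] → ·  [on edge]
    (3,5)@(7, 11): e=[14,6,1] → █
    (4,5)@(9, 11): e=[0,-6,27] → ·  [on edge]
    (3,6)@(7, 13): e=[28,12,-19] → ·
    (4,6)@(9, 13): e=[14,0,7] → ·  [on edge]
    (5,6)@(11, 13): e=[0,-12,33] → ·  [on edge]
    (6,7)@(13, 15): e=[0,-18,39] → ·  [on edge]
    (5,8)@(11, 17): e=[28,0,-7] → ·  [on edge]
    (7,8)@(15, 17): e=[0,-24,45] → ·  [on edge]
    (8,9)@(17, 19): e=[0,-30,51] → ·  [on edge]
  covered (1 px):
    · · · · · · · · · · ·
    · · · · · · · · · · ·
    · · · · · · · · · · ·
    · · · · · · · · · · ·
    · · · · · · · · · · ·
    · · · █ · · · · · · ·
    · · · · · · · · · · ·
    · · · · · · · · · · ·
    · · · · · · · · · · ·
    · · · · · · · · · · ·
T2:
  2·area = 134
  edge (14, 8)→(21, 18): d=(7,10) right/bottom  bias=-1
  edge (21, 18)→(2, 10): d=(-19,-8) top-left  bias=+0
  edge (2, 10)→(14, 8): d=(12,-2) top-left  bias=+0
    (4,4)@(9, 9): e=[57,75,2] → █
    (5,4)@(11, 9): e=[37,91,6] → █
    (6,4)@(13, 9): e=[17,107,10] → █
    (7,4)@(15, 9): e=[-3,123,14] → ·
    (2,5)@(5, 11): e=[111,5,18] → █
    (3,5)@(7, 11): e=[91,21,22] → █
    (7,5)@(15, 11): e=[11,85,38] → █
    (8,5)@(17, 11): e=[-9,101,42] → ·
    (2,6)@(5, 13): e=[125,-33,42] → ·
    (3,6)@(7, 13): e=[105,-17,46] → ·
    (4,6)@(9, 13): e=[85,-1,50] → ·
    (5,6)@(11, 13): e=[65,15,54] → █
  covered (16 px):
    · · · · · · · · · · ·
    · · · · · · · · · · ·
    · · · · · · · · · · ·
    · · · · · · · · · · ·
    · · · · █ █ █ · · · ·
    · · █ █ █ █ █ █ · · ·
    · · · · · █ █ █ █ · ·
    · · · · · · · █ █ · ·
    · · · · · · · · · █ ·
    · · · · · · · · · · ·

Answer: [[2,1],[3,1],[4,2],[5,2],[6,2],[5,3],[6,3],[7,3],[7,4],[8,4],[9,5]]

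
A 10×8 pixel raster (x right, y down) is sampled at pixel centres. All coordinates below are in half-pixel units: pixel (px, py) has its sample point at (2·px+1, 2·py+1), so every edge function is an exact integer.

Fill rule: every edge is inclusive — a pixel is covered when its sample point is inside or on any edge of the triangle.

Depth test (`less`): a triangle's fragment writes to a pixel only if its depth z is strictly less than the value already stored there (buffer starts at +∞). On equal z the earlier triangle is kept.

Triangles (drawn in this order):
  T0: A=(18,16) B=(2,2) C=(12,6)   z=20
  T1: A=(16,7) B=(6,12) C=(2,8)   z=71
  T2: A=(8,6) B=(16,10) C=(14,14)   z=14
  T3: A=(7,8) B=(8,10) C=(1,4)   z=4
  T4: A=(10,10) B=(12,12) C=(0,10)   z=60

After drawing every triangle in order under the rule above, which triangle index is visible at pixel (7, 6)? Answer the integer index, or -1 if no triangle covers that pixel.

T0:
  2·area = 76
  edge (18, 16)→(2, 2): d=(-16,-14) inclusive
  edge (2, 2)→(12, 6): d=(10,4) inclusive
  edge (12, 6)→(18, 16): d=(6,10) inclusive
    (4,0)@(9, 1): e=[114,-38,0] → ·  [on edge]
    (3,2)@(7, 5): e=[22,10,44] → █
    (4,2)@(9, 5): e=[50,2,24] → █
    (5,2)@(11, 5): e=[78,-6,4] → ·
    (3,3)@(7, 7): e=[-10,30,56] → ·
    (4,3)@(9, 7): e=[18,22,36] → █
    (5,3)@(11, 7): e=[46,14,16] → █
    (6,3)@(13, 7): e=[74,6,-4] → ·
    (4,4)@(9, 9): e=[-14,42,48] → ·
    (5,4)@(11, 9): e=[14,34,28] → █
    (6,4)@(13, 9): e=[42,26,8] → █
    (7,4)@(15, 9): e=[70,18,-12] → ·
    (7,5)@(15, 11): e=[38,38,0] → █  [on edge]
  covered (10 px):
    · · · · · · · · · ·
    · · · · · · · · · ·
    · · · █ █ · · · · ·
    · · · · █ █ · · · ·
    · · · · · █ █ · · ·
    · · · · · · █ █ · ·
    · · · · · · · █ · ·
    · · · · · · · · █ ·
T1:
  2·area = 60
  edge (16, 7)→(6, 12): d=(-10,5) inclusive
  edge (6, 12)→(2, 8): d=(-4,-4) inclusive
  edge (2, 8)→(16, 7): d=(14,-1) inclusive
    (0,3)@(1, 7): e=[75,0,-15] → ·  [on edge]
    (1,4)@(3, 9): e=[45,0,15] → █  [on edge]
    (2,4)@(5, 9): e=[35,8,17] → █
    (3,4)@(7, 9): e=[25,16,19] → █
    (4,4)@(9, 9): e=[15,24,21] → █
    (5,4)@(11, 9): e=[5,32,23] → █
    (6,4)@(13, 9): e=[-5,40,25] → ·
    (1,5)@(3, 11): e=[25,-8,43] → ·
    (2,5)@(5, 11): e=[15,0,45] → █  [on edge]
    (4,5)@(9, 11): e=[-5,16,49] → ·
    (5,5)@(11, 11): e=[-15,24,51] → ·
    (2,6)@(5, 13): e=[-5,-8,73] → ·
    (3,6)@(7, 13): e=[-15,0,75] → ·  [on edge]
    (4,7)@(9, 15): e=[-45,0,105] → ·  [on edge]
  covered (7 px):
    · · · · · · · · · ·
    · · · · · · · · · ·
    · · · · · · · · · ·
    · · · · · · · · · ·
    · █ █ █ █ █ · · · ·
    · · █ █ · · · · · ·
    · · · · · · · · · ·
    · · · · · · · · · ·
T2:
  2·area = 40
  edge (8, 6)→(16, 10): d=(8,4) inclusive
  edge (16, 10)→(14, 14): d=(-2,4) inclusive
  edge (14, 14)→(8, 6): d=(-6,-8) inclusive
    (4,3)@(9, 7): e=[4,34,2] → █
    (5,3)@(11, 7): e=[-4,26,18] → ·
    (4,4)@(9, 9): e=[20,30,-10] → ·
    (5,4)@(11, 9): e=[12,22,6] → █
    (6,4)@(13, 9): e=[4,14,22] → █
    (7,4)@(15, 9): e=[-4,6,38] → ·
    (5,5)@(11, 11): e=[28,18,-6] → ·
    (6,5)@(13, 11): e=[20,10,10] → █
    (7,5)@(15, 11): e=[12,2,26] → █
    (8,5)@(17, 11): e=[4,-6,42] → ·
    (6,6)@(13, 13): e=[36,6,-2] → ·
    (7,6)@(15, 13): e=[28,-2,14] → ·
  covered (5 px):
    · · · · · · · · · ·
    · · · · · · · · · ·
    · · · · · · · · · ·
    · · · · █ · · · · ·
    · · · · · █ █ · · ·
    · · · · · · █ █ · ·
    · · · · · · · · · ·
    · · · · · · · · · ·
T3:
  2·area = 8
  edge (7, 8)→(8, 10): d=(1,2) inclusive
  edge (8, 10)→(1, 4): d=(-7,-6) inclusive
  edge (1, 4)→(7, 8): d=(6,4) inclusive
    (2,3)@(5, 7): e=[3,3,2] → █
    (3,3)@(7, 7): e=[-1,15,-6] → ·
    (2,4)@(5, 9): e=[5,-11,14] → ·
    (3,4)@(7, 9): e=[1,1,6] → █
    (4,4)@(9, 9): e=[-3,13,-2] → ·
    (3,5)@(7, 11): e=[3,-13,18] → ·
  covered (2 px):
    · · · · · · · · · ·
    · · · · · · · · · ·
    · · · · · · · · · ·
    · · █ · · · · · · ·
    · · · █ · · · · · ·
    · · · · · · · · · ·
    · · · · · · · · · ·
    · · · · · · · · · ·
T4:
  2·area = 20
  edge (10, 10)→(12, 12): d=(2,2) inclusive
  edge (12, 12)→(0, 10): d=(-12,-2) inclusive
  edge (0, 10)→(10, 10): d=(10,0) inclusive
    (0,0)@(1, 1): e=[0,110,-90] → ·  [on edge]
    (1,1)@(3, 3): e=[0,90,-70] → ·  [on edge]
    (2,2)@(5, 5): e=[0,70,-50] → ·  [on edge]
    (3,3)@(7, 7): e=[0,50,-30] → ·  [on edge]
    (4,4)@(9, 9): e=[0,30,-10] → ·  [on edge]
    (3,5)@(7, 11): e=[8,2,10] → █
    (4,5)@(9, 11): e=[4,6,10] → █
    (5,5)@(11, 11): e=[0,10,10] → █  [on edge]
    (6,5)@(13, 11): e=[-4,14,10] → ·
    (3,6)@(7, 13): e=[12,-22,30] → ·
    (4,6)@(9, 13): e=[8,-18,30] → ·
    (5,6)@(11, 13): e=[4,-14,30] → ·
    (6,6)@(13, 13): e=[0,-10,30] → ·  [on edge]
    (7,7)@(15, 15): e=[0,-30,50] → ·  [on edge]
  covered (3 px):
    · · · · · · · · · ·
    · · · · · · · · · ·
    · · · · · · · · · ·
    · · · · · · · · · ·
    · · · · · · · · · ·
    · · · █ █ █ · · · ·
    · · · · · · · · · ·
    · · · · · · · · · ·

Z-buffer (winner per pixel, '.' = empty):
  . . . . . . . . . .
  . . . . . . . . . .
  . . . 0 0 . . . . .
  . . 3 . 2 0 . . . .
  . 1 1 3 1 2 2 . . .
  . . 1 4 4 4 2 2 . .
  . . . . . . . 0 . .
  . . . . . . . . 0 .

Result: 0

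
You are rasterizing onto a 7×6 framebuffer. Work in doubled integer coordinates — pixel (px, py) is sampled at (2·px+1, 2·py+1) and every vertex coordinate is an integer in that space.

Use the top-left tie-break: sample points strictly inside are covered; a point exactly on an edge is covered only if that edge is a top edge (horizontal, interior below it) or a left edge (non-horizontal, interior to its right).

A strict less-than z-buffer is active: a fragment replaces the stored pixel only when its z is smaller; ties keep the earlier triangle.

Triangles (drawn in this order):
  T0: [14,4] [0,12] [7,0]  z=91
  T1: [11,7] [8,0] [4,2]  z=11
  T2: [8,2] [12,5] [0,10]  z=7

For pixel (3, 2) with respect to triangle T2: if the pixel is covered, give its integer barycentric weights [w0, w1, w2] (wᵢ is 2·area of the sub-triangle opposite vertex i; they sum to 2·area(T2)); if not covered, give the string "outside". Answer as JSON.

T0:
  2·area = 112
  edge (14, 4)→(0, 12): d=(-14,8) right/bottom  bias=-1
  edge (0, 12)→(7, 0): d=(7,-12) top-left  bias=+0
  edge (7, 0)→(14, 4): d=(7,4) right/bottom  bias=-1
    (3,0)@(7, 1): e=[98,7,7] → #
    (4,0)@(9, 1): e=[82,31,-1] → ·
    (3,1)@(7, 3): e=[70,21,21] → #
    (4,1)@(9, 3): e=[54,45,13] → #
    (5,1)@(11, 3): e=[38,69,5] → #
    (6,1)@(13, 3): e=[22,93,-3] → ·
    (2,2)@(5, 5): e=[58,11,43] → #
    (6,2)@(13, 5): e=[-6,107,11] → ·
    (1,3)@(3, 7): e=[46,1,65] → #
    (4,3)@(9, 7): e=[-2,73,41] → ·
    (5,3)@(11, 7): e=[-18,97,33] → ·
    (1,4)@(3, 9): e=[18,15,79] → #
  covered (14 px):
    · · · # · · ·
    · · · # # # ·
    · · # # # # ·
    · # # # · · ·
    · # # · · · ·
    # · · · · · ·
T1:
  2·area = 34  (B↔C swapped to make it positive)
  edge (11, 7)→(4, 2): d=(-7,-5) top-left  bias=+0
  edge (4, 2)→(8, 0): d=(4,-2) top-left  bias=+0
  edge (8, 0)→(11, 7): d=(3,7) right/bottom  bias=-1
    (3,0)@(7, 1): e=[22,2,10] → #
    (4,0)@(9, 1): e=[32,6,-4] → ·
    (3,1)@(7, 3): e=[8,10,16] → #
    (4,1)@(9, 3): e=[18,14,2] → #
    (5,1)@(11, 3): e=[28,18,-12] → ·
    (3,2)@(7, 5): e=[-6,18,22] → ·
    (4,2)@(9, 5): e=[4,22,8] → #
    (5,2)@(11, 5): e=[14,26,-6] → ·
    (4,3)@(9, 7): e=[-10,30,14] → ·
    (5,3)@(11, 7): e=[0,34,0] → ·  [on edge]
  covered (4 px):
    · · · # · · ·
    · · · # # · ·
    · · · · # · ·
    · · · · · · ·
    · · · · · · ·
    · · · · · · ·
T2:
  2·area = 56
  edge (8, 2)→(12, 5): d=(4,3) right/bottom  bias=-1
  edge (12, 5)→(0, 10): d=(-12,5) right/bottom  bias=-1
  edge (0, 10)→(8, 2): d=(8,-8) top-left  bias=+0
    (4,0)@(9, 1): e=[-7,63,0] → ·  [on edge]
    (3,1)@(7, 3): e=[7,49,0] → #  [on edge]
    (4,1)@(9, 3): e=[1,39,16] → #
    (5,1)@(11, 3): e=[-5,29,32] → ·
    (2,2)@(5, 5): e=[21,35,0] → #  [on edge]
    (5,2)@(11, 5): e=[3,5,48] → #
    (6,2)@(13, 5): e=[-3,-5,64] → ·
    (1,3)@(3, 7): e=[35,21,0] → #  [on edge]
    (4,3)@(9, 7): e=[17,-9,48] → ·
    (5,3)@(11, 7): e=[11,-19,64] → ·
    (0,4)@(1, 9): e=[49,7,0] → #  [on edge]
    (1,4)@(3, 9): e=[43,-3,16] → ·
  covered (10 px):
    · · · · · · ·
    · · · # # · ·
    · · # # # # ·
    · # # # · · ·
    # · · · · · ·
    · · · · · · ·

Answer: [25,16,15]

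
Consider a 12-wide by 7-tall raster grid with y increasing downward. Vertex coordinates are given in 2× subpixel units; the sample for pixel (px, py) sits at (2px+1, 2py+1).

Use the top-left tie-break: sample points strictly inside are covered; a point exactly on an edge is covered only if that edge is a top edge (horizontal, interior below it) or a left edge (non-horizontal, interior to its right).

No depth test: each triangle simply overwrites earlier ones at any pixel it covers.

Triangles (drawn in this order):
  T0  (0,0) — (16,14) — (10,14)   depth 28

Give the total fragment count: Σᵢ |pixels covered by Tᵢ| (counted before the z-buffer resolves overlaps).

T0:
  2·area = 84
  edge (0, 0)→(16, 14): d=(16,14) right/bottom  bias=-1
  edge (16, 14)→(10, 14): d=(-6,0) right/bottom  bias=-1
  edge (10, 14)→(0, 0): d=(-10,-14) top-left  bias=+0
    (0,0)@(1, 1): e=[2,78,4] → █
    (1,0)@(3, 1): e=[-26,78,32] → ·
    (0,1)@(1, 3): e=[34,66,-16] → ·
    (1,1)@(3, 3): e=[6,66,12] → █
    (2,1)@(5, 3): e=[-22,66,40] → ·
    (1,2)@(3, 5): e=[38,54,-8] → ·
    (2,2)@(5, 5): e=[10,54,20] → █
    (3,2)@(7, 5): e=[-18,54,48] → ·
    (2,3)@(5, 7): e=[42,42,0] → █  [on edge]
    (3,3)@(7, 7): e=[14,42,28] → █
    (4,3)@(9, 7): e=[-14,42,56] → ·
    (2,4)@(5, 9): e=[74,30,-20] → ·
  covered (11 px):
    █ · · · · · · · · · · ·
    · █ · · · · · · · · · ·
    · · █ · · · · · · · · ·
    · · █ █ · · · · · · · ·
    · · · █ █ · · · · · · ·
    · · · · █ █ · · · · · ·
    · · · · · █ █ · · · · ·

Final: 11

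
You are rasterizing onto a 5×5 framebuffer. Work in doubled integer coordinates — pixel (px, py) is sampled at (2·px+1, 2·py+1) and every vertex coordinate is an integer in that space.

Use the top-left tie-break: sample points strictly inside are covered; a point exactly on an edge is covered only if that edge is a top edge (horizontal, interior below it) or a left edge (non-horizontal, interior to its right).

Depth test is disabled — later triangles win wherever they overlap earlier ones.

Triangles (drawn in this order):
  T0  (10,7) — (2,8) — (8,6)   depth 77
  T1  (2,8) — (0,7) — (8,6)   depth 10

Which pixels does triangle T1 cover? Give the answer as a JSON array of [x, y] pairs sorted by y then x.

T0:
  2·area = 10
  edge (10, 7)→(2, 8): d=(-8,1) right/bottom  bias=-1
  edge (2, 8)→(8, 6): d=(6,-2) top-left  bias=+0
  edge (8, 6)→(10, 7): d=(2,1) right/bottom  bias=-1
    (2,3)@(5, 7): e=[5,0,5] → █  [on edge]
    (3,3)@(7, 7): e=[3,4,3] → █
    (4,3)@(9, 7): e=[1,8,1] → █
    (2,4)@(5, 9): e=[-11,12,9] → ·
    (3,4)@(7, 9): e=[-13,16,7] → ·
    (4,4)@(9, 9): e=[-15,20,5] → ·
  covered (3 px):
    · · · · ·
    · · · · ·
    · · · · ·
    · · █ █ █
    · · · · ·
T1:
  2·area = 10
  edge (2, 8)→(0, 7): d=(-2,-1) top-left  bias=+0
  edge (0, 7)→(8, 6): d=(8,-1) top-left  bias=+0
  edge (8, 6)→(2, 8): d=(-6,2) right/bottom  bias=-1
    (0,3)@(1, 7): e=[1,1,8] → █
    (1,3)@(3, 7): e=[3,3,4] → █
    (2,3)@(5, 7): e=[5,5,0] → ·  [on edge]
    (0,4)@(1, 9): e=[-3,17,-4] → ·
    (1,4)@(3, 9): e=[-1,19,-8] → ·
  covered (2 px):
    · · · · ·
    · · · · ·
    · · · · ·
    █ █ · · ·
    · · · · ·

Final: [[0,3],[1,3]]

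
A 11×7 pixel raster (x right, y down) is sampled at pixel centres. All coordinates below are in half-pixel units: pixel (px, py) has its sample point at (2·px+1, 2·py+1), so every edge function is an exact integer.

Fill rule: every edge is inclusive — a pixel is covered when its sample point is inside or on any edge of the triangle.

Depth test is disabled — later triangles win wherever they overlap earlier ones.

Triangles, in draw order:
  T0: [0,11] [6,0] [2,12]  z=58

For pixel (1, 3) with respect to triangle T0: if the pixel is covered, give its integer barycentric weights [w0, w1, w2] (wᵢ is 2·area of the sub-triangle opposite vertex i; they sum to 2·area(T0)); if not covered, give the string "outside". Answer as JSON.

T0:
  2·area = 28
  edge (0, 11)→(6, 0): d=(6,-11) inclusive
  edge (6, 0)→(2, 12): d=(-4,12) inclusive
  edge (2, 12)→(0, 11): d=(-2,-1) inclusive
    (2,1)@(5, 3): e=[7,0,21] → █  [on edge]
    (3,1)@(7, 3): e=[29,-24,23] → ·
    (2,2)@(5, 5): e=[19,-8,17] → ·
    (1,3)@(3, 7): e=[9,8,11] → █
    (2,3)@(5, 7): e=[31,-16,13] → ·
    (1,4)@(3, 9): e=[21,0,7] → █  [on edge]
    (2,4)@(5, 9): e=[43,-24,9] → ·
    (0,5)@(1, 11): e=[11,16,1] → █
    (1,5)@(3, 11): e=[33,-8,3] → ·
    (0,6)@(1, 13): e=[23,8,-3] → ·
  covered (4 px):
    · · · · · · · · · · ·
    · · █ · · · · · · · ·
    · · · · · · · · · · ·
    · █ · · · · · · · · ·
    · █ · · · · · · · · ·
    █ · · · · · · · · · ·
    · · · · · · · · · · ·

Final: [8,11,9]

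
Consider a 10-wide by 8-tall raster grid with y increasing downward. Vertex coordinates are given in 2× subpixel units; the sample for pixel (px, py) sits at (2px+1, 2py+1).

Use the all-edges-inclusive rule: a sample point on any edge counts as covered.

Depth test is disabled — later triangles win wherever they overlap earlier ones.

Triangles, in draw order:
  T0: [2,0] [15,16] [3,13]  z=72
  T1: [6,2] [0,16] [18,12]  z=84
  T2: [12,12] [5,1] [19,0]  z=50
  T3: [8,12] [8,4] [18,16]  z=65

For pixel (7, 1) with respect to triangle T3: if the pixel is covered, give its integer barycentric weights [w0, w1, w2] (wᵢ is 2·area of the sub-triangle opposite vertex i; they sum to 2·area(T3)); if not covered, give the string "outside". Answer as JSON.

T0:
  2·area = 153
  edge (2, 0)→(15, 16): d=(13,16) inclusive
  edge (15, 16)→(3, 13): d=(-12,-3) inclusive
  edge (3, 13)→(2, 0): d=(-1,-13) inclusive
    (1,1)@(3, 3): e=[23,120,10] → X
    (2,1)@(5, 3): e=[-9,126,36] → .
    (1,2)@(3, 5): e=[49,96,8] → X
    (2,2)@(5, 5): e=[17,102,34] → X
    (3,2)@(7, 5): e=[-15,108,60] → .
    (1,3)@(3, 7): e=[75,72,6] → X
    (3,3)@(7, 7): e=[11,84,58] → X
    (4,3)@(9, 7): e=[-21,90,84] → .
    (1,4)@(3, 9): e=[101,48,4] → X
    (4,4)@(9, 9): e=[5,66,82] → X
    (5,4)@(11, 9): e=[-27,72,108] → .
    (1,5)@(3, 11): e=[127,24,2] → X
    (1,6)@(3, 13): e=[153,0,0] → X  [on edge]
    (5,7)@(11, 15): e=[51,0,102] → X  [on edge]
  covered (21 px):
    . . . . . . . . . .
    . X . . . . . . . .
    . X X . . . . . . .
    . X X X . . . . . .
    . X X X X . . . . .
    . X X X X . . . . .
    . X X X X X . . . .
    . . . . . X X . . .
T1:
  2·area = 228  (B↔C swapped to make it positive)
  edge (6, 2)→(18, 12): d=(12,10) inclusive
  edge (18, 12)→(0, 16): d=(-18,4) inclusive
  edge (0, 16)→(6, 2): d=(6,-14) inclusive
    (3,1)@(7, 3): e=[2,206,20] → X
    (4,1)@(9, 3): e=[-18,198,48] → .
    (2,2)@(5, 5): e=[46,178,4] → X
    (4,2)@(9, 5): e=[6,162,60] → X
    (5,2)@(11, 5): e=[-14,154,88] → .
    (2,3)@(5, 7): e=[70,142,16] → X
    (5,3)@(11, 7): e=[10,118,100] → X
    (6,3)@(13, 7): e=[-10,110,128] → .
    (1,4)@(3, 9): e=[114,114,0] → X  [on edge]
    (6,4)@(13, 9): e=[14,74,140] → X
    (7,4)@(15, 9): e=[-6,66,168] → .
    (1,5)@(3, 11): e=[138,78,12] → X
  covered (29 px):
    . . . . . . . . . .
    . . . X . . . . . .
    . . X X X . . . . .
    . . X X X X . . . .
    . X X X X X X . . .
    . X X X X X X X . .
    . X X X X X X . . .
    X X . . . . . . . .
T2:
  2·area = 161
  edge (12, 12)→(5, 1): d=(-7,-11) inclusive
  edge (5, 1)→(19, 0): d=(14,-1) inclusive
  edge (19, 0)→(12, 12): d=(-7,12) inclusive
    (2,0)@(5, 1): e=[0,0,161] → X  [on edge]
    (3,0)@(7, 1): e=[22,2,137] → X
    (4,0)@(9, 1): e=[44,4,113] → X
    (5,0)@(11, 1): e=[66,6,89] → X
    (6,0)@(13, 1): e=[88,8,65] → X
    (7,0)@(15, 1): e=[110,10,41] → X
    (8,0)@(17, 1): e=[132,12,17] → X
    (9,0)@(19, 1): e=[154,14,-7] → .
    (2,1)@(5, 3): e=[-14,28,147] → .
    (3,1)@(7, 3): e=[8,30,123] → X
    (9,1)@(19, 3): e=[140,42,-21] → .
    (3,2)@(7, 5): e=[-6,58,109] → .
  covered (22 px):
    . . X X X X X X X .
    . . . X X X X X X .
    . . . . X X X X . .
    . . . . X X X . . .
    . . . . . X X . . .
    . . . . . . . . . .
    . . . . . . . . . .
    . . . . . . . . . .
T3:
  2·area = 80
  edge (8, 12)→(8, 4): d=(0,-8) inclusive
  edge (8, 4)→(18, 16): d=(10,12) inclusive
  edge (18, 16)→(8, 12): d=(-10,-4) inclusive
    (4,3)@(9, 7): e=[8,18,54] → X
    (5,3)@(11, 7): e=[24,-6,62] → .
    (4,4)@(9, 9): e=[8,38,34] → X
    (5,4)@(11, 9): e=[24,14,42] → X
    (6,4)@(13, 9): e=[40,-10,50] → .
    (4,5)@(9, 11): e=[8,58,14] → X
    (6,5)@(13, 11): e=[40,10,30] → X
    (7,5)@(15, 11): e=[56,-14,38] → .
    (4,6)@(9, 13): e=[8,78,-6] → .
    (5,6)@(11, 13): e=[24,54,2] → X
    (7,6)@(15, 13): e=[56,6,18] → X
    (8,6)@(17, 13): e=[72,-18,26] → .
  covered (10 px):
    . . . . . . . . . .
    . . . . . . . . . .
    . . . . . . . . . .
    . . . . X . . . . .
    . . . . X X . . . .
    . . . . X X X . . .
    . . . . . X X X . .
    . . . . . . . . X .

Answer: "outside"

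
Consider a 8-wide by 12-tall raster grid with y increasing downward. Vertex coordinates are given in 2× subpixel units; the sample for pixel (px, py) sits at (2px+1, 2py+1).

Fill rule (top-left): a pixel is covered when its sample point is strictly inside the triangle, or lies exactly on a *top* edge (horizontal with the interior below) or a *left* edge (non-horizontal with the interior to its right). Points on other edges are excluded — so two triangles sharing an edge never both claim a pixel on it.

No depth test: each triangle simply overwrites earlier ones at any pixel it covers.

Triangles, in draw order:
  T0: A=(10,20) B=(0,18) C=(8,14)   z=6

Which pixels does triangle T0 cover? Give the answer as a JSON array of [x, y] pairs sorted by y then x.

T0:
  2·area = 56
  edge (10, 20)→(0, 18): d=(-10,-2) top-left  bias=+0
  edge (0, 18)→(8, 14): d=(8,-4) top-left  bias=+0
  edge (8, 14)→(10, 20): d=(2,6) right/bottom  bias=-1
    (2,2)@(5, 5): e=[140,-84,0] → ·  [on edge]
    (3,5)@(7, 11): e=[84,-28,0] → ·  [on edge]
    (3,7)@(7, 15): e=[44,4,8] → █
    (4,7)@(9, 15): e=[48,12,-4] → ·
    (1,8)@(3, 17): e=[16,4,36] → █
    (2,8)@(5, 17): e=[20,12,24] → █
    (4,8)@(9, 17): e=[28,28,0] → ·  [on edge]
    (1,9)@(3, 19): e=[-4,20,40] → ·
    (2,9)@(5, 19): e=[0,28,28] → █  [on edge]
    (4,9)@(9, 19): e=[8,44,4] → █
    (5,9)@(11, 19): e=[12,52,-8] → ·
    (2,10)@(5, 21): e=[-20,44,32] → ·
    (7,10)@(15, 21): e=[0,84,-28] → ·  [on edge]
    (5,11)@(11, 23): e=[-28,84,0] → ·  [on edge]
  covered (7 px):
    · · · · · · · ·
    · · · · · · · ·
    · · · · · · · ·
    · · · · · · · ·
    · · · · · · · ·
    · · · · · · · ·
    · · · · · · · ·
    · · · █ · · · ·
    · █ █ █ · · · ·
    · · █ █ █ · · ·
    · · · · · · · ·
    · · · · · · · ·

Final: [[3,7],[1,8],[2,8],[3,8],[2,9],[3,9],[4,9]]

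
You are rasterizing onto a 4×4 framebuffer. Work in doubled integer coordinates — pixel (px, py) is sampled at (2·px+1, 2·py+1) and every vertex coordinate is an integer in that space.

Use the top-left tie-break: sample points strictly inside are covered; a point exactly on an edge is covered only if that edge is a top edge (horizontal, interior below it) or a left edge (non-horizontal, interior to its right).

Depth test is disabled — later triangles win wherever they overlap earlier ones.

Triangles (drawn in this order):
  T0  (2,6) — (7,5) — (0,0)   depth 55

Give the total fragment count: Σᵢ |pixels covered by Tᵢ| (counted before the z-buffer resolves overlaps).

T0:
  2·area = 32  (B↔C swapped to make it positive)
  edge (2, 6)→(0, 0): d=(-2,-6) top-left  bias=+0
  edge (0, 0)→(7, 5): d=(7,5) right/bottom  bias=-1
  edge (7, 5)→(2, 6): d=(-5,1) right/bottom  bias=-1
    (0,0)@(1, 1): e=[4,2,26] → █
    (1,0)@(3, 1): e=[16,-8,24] → ·
    (0,1)@(1, 3): e=[0,16,16] → █  [on edge]
    (1,1)@(3, 3): e=[12,6,14] → █
    (2,1)@(5, 3): e=[24,-4,12] → ·
    (0,2)@(1, 5): e=[-4,30,6] → ·
    (1,2)@(3, 5): e=[8,20,4] → █
    (2,2)@(5, 5): e=[20,10,2] → █
    (3,2)@(7, 5): e=[32,0,0] → ·  [on edge]
    (1,3)@(3, 7): e=[4,34,-6] → ·
    (2,3)@(5, 7): e=[16,24,-8] → ·
  covered (5 px):
    █ · · ·
    █ █ · ·
    · █ █ ·
    · · · ·

Result: 5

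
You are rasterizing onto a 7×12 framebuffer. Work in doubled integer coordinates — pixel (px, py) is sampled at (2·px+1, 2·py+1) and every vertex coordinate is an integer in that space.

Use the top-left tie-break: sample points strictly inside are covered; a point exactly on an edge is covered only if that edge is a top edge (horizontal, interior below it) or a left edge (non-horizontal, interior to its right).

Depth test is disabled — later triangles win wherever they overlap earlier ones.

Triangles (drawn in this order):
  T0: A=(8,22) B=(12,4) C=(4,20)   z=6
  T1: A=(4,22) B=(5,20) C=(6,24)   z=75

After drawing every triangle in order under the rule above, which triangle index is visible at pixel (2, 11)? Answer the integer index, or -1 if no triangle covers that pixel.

T0:
  2·area = 80  (B↔C swapped to make it positive)
  edge (8, 22)→(4, 20): d=(-4,-2) top-left  bias=+0
  edge (4, 20)→(12, 4): d=(8,-16) top-left  bias=+0
  edge (12, 4)→(8, 22): d=(-4,18) right/bottom  bias=-1
    (5,3)@(11, 7): e=[66,8,6] → X
    (6,3)@(13, 7): e=[70,40,-30] → .
    (5,4)@(11, 9): e=[58,24,-2] → .
    (4,5)@(9, 11): e=[46,8,26] → X
    (5,5)@(11, 11): e=[50,40,-10] → .
    (4,6)@(9, 13): e=[38,24,18] → X
    (5,6)@(11, 13): e=[42,56,-18] → .
    (3,7)@(7, 15): e=[26,8,46] → X
    (5,7)@(11, 15): e=[34,72,-26] → .
    (3,8)@(7, 17): e=[18,24,38] → X
    (5,8)@(11, 17): e=[26,88,-34] → .
    (2,9)@(5, 19): e=[6,8,66] → X
  covered (10 px):
    . . . . . . .
    . . . . . . .
    . . . . . . .
    . . . . . X .
    . . . . . . .
    . . . . X . .
    . . . . X . .
    . . . X X . .
    . . . X X . .
    . . X X . . .
    . . . X . . .
    . . . . . . .
T1:
  2·area = 6
  edge (4, 22)→(5, 20): d=(1,-2) top-left  bias=+0
  edge (5, 20)→(6, 24): d=(1,4) right/bottom  bias=-1
  edge (6, 24)→(4, 22): d=(-2,-2) top-left  bias=+0
    (0,9)@(1, 19): e=[-9,15,0] → .  [on edge]
    (1,10)@(3, 21): e=[-3,9,0] → .  [on edge]
    (2,10)@(5, 21): e=[1,1,4] → X
    (3,10)@(7, 21): e=[5,-7,8] → .
    (2,11)@(5, 23): e=[3,3,0] → X  [on edge]
    (3,11)@(7, 23): e=[7,-5,4] → .
  covered (2 px):
    . . . . . . .
    . . . . . . .
    . . . . . . .
    . . . . . . .
    . . . . . . .
    . . . . . . .
    . . . . . . .
    . . . . . . .
    . . . . . . .
    . . . . . . .
    . . X . . . .
    . . X . . . .

Z-buffer (winner per pixel, '.' = empty):
  . . . . . . .
  . . . . . . .
  . . . . . . .
  . . . . . 0 .
  . . . . . . .
  . . . . 0 . .
  . . . . 0 . .
  . . . 0 0 . .
  . . . 0 0 . .
  . . 0 0 . . .
  . . 1 0 . . .
  . . 1 . . . .

Answer: 1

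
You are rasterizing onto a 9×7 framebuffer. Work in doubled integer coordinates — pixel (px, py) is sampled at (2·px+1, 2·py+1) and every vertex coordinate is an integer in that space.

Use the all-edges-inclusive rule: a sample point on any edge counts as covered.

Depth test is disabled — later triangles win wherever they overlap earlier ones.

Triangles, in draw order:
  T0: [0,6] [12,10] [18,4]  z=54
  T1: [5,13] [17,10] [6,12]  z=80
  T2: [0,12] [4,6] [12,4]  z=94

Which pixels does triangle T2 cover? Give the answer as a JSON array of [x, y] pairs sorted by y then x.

T0:
  2·area = 96  (B↔C swapped to make it positive)
  edge (0, 6)→(18, 4): d=(18,-2) inclusive
  edge (18, 4)→(12, 10): d=(-6,6) inclusive
  edge (12, 10)→(0, 6): d=(-12,-4) inclusive
    (4,2)@(9, 5): e=[0,48,48] → #  [on edge]
    (5,2)@(11, 5): e=[4,36,56] → #
    (6,2)@(13, 5): e=[8,24,64] → #
    (7,2)@(15, 5): e=[12,12,72] → #
    (8,2)@(17, 5): e=[16,0,80] → #  [on edge]
    (1,3)@(3, 7): e=[24,72,0] → #  [on edge]
    (2,3)@(5, 7): e=[28,60,8] → #
    (3,3)@(7, 7): e=[32,48,16] → #
    (7,3)@(15, 7): e=[48,0,48] → #  [on edge]
    (8,3)@(17, 7): e=[52,-12,56] → ·
    (1,4)@(3, 9): e=[60,60,-24] → ·
    (2,4)@(5, 9): e=[64,48,-16] → ·
    (4,4)@(9, 9): e=[72,24,0] → #  [on edge]
    (6,4)@(13, 9): e=[80,0,16] → #  [on edge]
    (5,5)@(11, 11): e=[112,0,-16] → ·  [on edge]
    (7,5)@(15, 11): e=[120,-24,0] → ·  [on edge]
    (4,6)@(9, 13): e=[144,0,-48] → ·  [on edge]
  covered (15 px):
    · · · · · · · · ·
    · · · · · · · · ·
    · · · · # # # # #
    · # # # # # # # ·
    · · · · # # # · ·
    · · · · · · · · ·
    · · · · · · · · ·
T1:
  2·area = 9  (B↔C swapped to make it positive)
  edge (5, 13)→(6, 12): d=(1,-1) inclusive
  edge (6, 12)→(17, 10): d=(11,-2) inclusive
  edge (17, 10)→(5, 13): d=(-12,3) inclusive
    (8,0)@(17, 1): e=[0,-99,108] → ·  [on edge]
    (7,1)@(15, 3): e=[0,-81,90] → ·  [on edge]
    (6,2)@(13, 5): e=[0,-63,72] → ·  [on edge]
    (5,3)@(11, 7): e=[0,-45,54] → ·  [on edge]
    (4,4)@(9, 9): e=[0,-27,36] → ·  [on edge]
    (3,5)@(7, 11): e=[0,-9,18] → ·  [on edge]
    (6,5)@(13, 11): e=[6,3,0] → #  [on edge]
    (7,5)@(15, 11): e=[8,7,-6] → ·
    (2,6)@(5, 13): e=[0,9,0] → #  [on edge]
    (3,6)@(7, 13): e=[2,13,-6] → ·
    (6,6)@(13, 13): e=[8,25,-24] → ·
  covered (2 px):
    · · · · · · · · ·
    · · · · · · · · ·
    · · · · · · · · ·
    · · · · · · · · ·
    · · · · · · · · ·
    · · · · · · # · ·
    · · # · · · · · ·
T2:
  2·area = 40
  edge (0, 12)→(4, 6): d=(4,-6) inclusive
  edge (4, 6)→(12, 4): d=(8,-2) inclusive
  edge (12, 4)→(0, 12): d=(-12,8) inclusive
    (4,2)@(9, 5): e=[26,2,12] → #
    (5,2)@(11, 5): e=[38,6,-4] → ·
    (2,3)@(5, 7): e=[10,10,20] → #
    (3,3)@(7, 7): e=[22,14,4] → #
    (4,3)@(9, 7): e=[34,18,-12] → ·
    (1,4)@(3, 9): e=[6,22,12] → #
    (2,4)@(5, 9): e=[18,26,-4] → ·
    (3,4)@(7, 9): e=[30,30,-20] → ·
    (0,5)@(1, 11): e=[2,34,4] → #
    (1,5)@(3, 11): e=[14,38,-12] → ·
    (0,6)@(1, 13): e=[10,50,-20] → ·
  covered (5 px):
    · · · · · · · · ·
    · · · · · · · · ·
    · · · · # · · · ·
    · · # # · · · · ·
    · # · · · · · · ·
    # · · · · · · · ·
    · · · · · · · · ·

Result: [[4,2],[2,3],[3,3],[1,4],[0,5]]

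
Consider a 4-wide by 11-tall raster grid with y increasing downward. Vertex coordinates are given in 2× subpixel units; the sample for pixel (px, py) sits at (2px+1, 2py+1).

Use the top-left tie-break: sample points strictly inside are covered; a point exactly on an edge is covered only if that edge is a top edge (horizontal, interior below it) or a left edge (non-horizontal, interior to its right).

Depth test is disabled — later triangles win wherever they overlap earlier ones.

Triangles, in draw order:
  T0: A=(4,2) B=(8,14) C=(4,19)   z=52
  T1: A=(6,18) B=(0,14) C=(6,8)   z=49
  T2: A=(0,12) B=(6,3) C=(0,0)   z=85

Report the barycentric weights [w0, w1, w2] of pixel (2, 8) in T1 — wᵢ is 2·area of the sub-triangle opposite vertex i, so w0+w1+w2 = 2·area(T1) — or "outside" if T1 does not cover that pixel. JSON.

T0:
  2·area = 68
  edge (4, 2)→(8, 14): d=(4,12) right/bottom  bias=-1
  edge (8, 14)→(4, 19): d=(-4,5) right/bottom  bias=-1
  edge (4, 19)→(4, 2): d=(0,-17) top-left  bias=+0
    (2,2)@(5, 5): e=[0,51,17] → ·  [on edge]
    (2,3)@(5, 7): e=[8,43,17] → #
    (3,3)@(7, 7): e=[-16,33,51] → ·
    (2,4)@(5, 9): e=[16,35,17] → #
    (3,4)@(7, 9): e=[-8,25,51] → ·
    (2,5)@(5, 11): e=[24,27,17] → #
    (3,5)@(7, 11): e=[0,17,51] → ·  [on edge]
    (2,6)@(5, 13): e=[32,19,17] → #
    (3,6)@(7, 13): e=[8,9,51] → #
    (2,7)@(5, 15): e=[40,11,17] → #
    (2,8)@(5, 17): e=[48,3,17] → #
    (3,8)@(7, 17): e=[24,-7,51] → ·
  covered (8 px):
    · · · ·
    · · · ·
    · · · ·
    · · # ·
    · · # ·
    · · # ·
    · · # #
    · · # #
    · · # ·
    · · · ·
    · · · ·
T1:
  2·area = 60
  edge (6, 18)→(0, 14): d=(-6,-4) top-left  bias=+0
  edge (0, 14)→(6, 8): d=(6,-6) top-left  bias=+0
  edge (6, 8)→(6, 18): d=(0,10) right/bottom  bias=-1
    (3,3)@(7, 7): e=[70,0,-10] → ·  [on edge]
    (2,4)@(5, 9): e=[50,0,10] → #  [on edge]
    (3,4)@(7, 9): e=[58,12,-10] → ·
    (1,5)@(3, 11): e=[30,0,30] → #  [on edge]
    (3,5)@(7, 11): e=[46,24,-10] → ·
    (0,6)@(1, 13): e=[10,0,50] → #  [on edge]
    (3,6)@(7, 13): e=[34,36,-10] → ·
    (0,7)@(1, 15): e=[-2,12,50] → ·
    (1,7)@(3, 15): e=[6,24,30] → #
    (3,7)@(7, 15): e=[22,48,-10] → ·
    (1,8)@(3, 17): e=[-6,36,30] → ·
    (2,8)@(5, 17): e=[2,48,10] → #
  covered (9 px):
    · · · ·
    · · · ·
    · · · ·
    · · · ·
    · · # ·
    · # # ·
    # # # ·
    · # # ·
    · · # ·
    · · · ·
    · · · ·
T2:
  2·area = 72  (B↔C swapped to make it positive)
  edge (0, 12)→(0, 0): d=(0,-12) top-left  bias=+0
  edge (0, 0)→(6, 3): d=(6,3) right/bottom  bias=-1
  edge (6, 3)→(0, 12): d=(-6,9) right/bottom  bias=-1
    (0,0)@(1, 1): e=[12,3,57] → #
    (1,0)@(3, 1): e=[36,-3,39] → ·
    (0,1)@(1, 3): e=[12,15,45] → #
    (1,1)@(3, 3): e=[36,9,27] → #
    (2,1)@(5, 3): e=[60,3,9] → #
    (3,1)@(7, 3): e=[84,-3,-9] → ·
    (0,2)@(1, 5): e=[12,27,33] → #
    (2,2)@(5, 5): e=[60,15,-3] → ·
    (0,3)@(1, 7): e=[12,39,21] → #
    (2,3)@(5, 7): e=[60,27,-15] → ·
    (0,4)@(1, 9): e=[12,51,9] → #
    (1,4)@(3, 9): e=[36,45,-9] → ·
  covered (9 px):
    # · · ·
    # # # ·
    # # · ·
    # # · ·
    # · · ·
    · · · ·
    · · · ·
    · · · ·
    · · · ·
    · · · ·
    · · · ·

Final: [48,10,2]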